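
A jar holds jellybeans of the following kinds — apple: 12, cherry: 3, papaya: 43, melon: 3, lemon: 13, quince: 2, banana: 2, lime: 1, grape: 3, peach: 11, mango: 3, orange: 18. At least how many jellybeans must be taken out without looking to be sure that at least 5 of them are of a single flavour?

38

Pigeonhole: put each drawn jellybean into a box by flavour. The largest draw with every box below 5 takes min(count, 4) from each flavour; flavours with fewer than 4 contribute all they have.
Σ min(cᵢ, 4) = 4 + 3 + 4 + 3 + 4 + 2 + 2 + 1 + 3 + 4 + 3 + 4 = 37.
Draw number 37 + 1 = 38 must push one box to 5.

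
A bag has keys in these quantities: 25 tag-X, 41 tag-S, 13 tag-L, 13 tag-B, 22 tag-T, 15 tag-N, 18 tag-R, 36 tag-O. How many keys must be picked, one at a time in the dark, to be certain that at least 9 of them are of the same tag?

65

An adversary could hand out at most 8 keys per tag: 8 + 8 + 8 + 8 + 8 + 8 + 8 + 8 = 64 keys and still no tag has 9.
Pigeonhole: one more key lands in a tag already at 8, so 65 draws are enough and 64 are not.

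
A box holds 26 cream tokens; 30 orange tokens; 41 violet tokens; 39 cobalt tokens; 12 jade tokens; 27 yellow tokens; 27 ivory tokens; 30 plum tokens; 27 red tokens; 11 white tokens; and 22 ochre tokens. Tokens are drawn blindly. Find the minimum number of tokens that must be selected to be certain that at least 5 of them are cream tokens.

In the worst case for collecting cream tokens, every non-cream token comes out first.
There are 30 + 41 + 39 + 12 + 27 + 27 + 30 + 27 + 11 + 22 = 266 non-cream tokens altogether.
After those, each further token must be cream, so 266 + 5 = 271 draws guarantee 5 cream tokens.

271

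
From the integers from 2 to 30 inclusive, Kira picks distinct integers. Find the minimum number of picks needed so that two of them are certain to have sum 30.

Group the elements by complementary pair {x, 30−x}: {2,28}, {3,27}, {4,26}, …, giving 13 two-element pairs, the single value 15 (it cannot pair with itself since the integers are distinct), and 2 integers whose partner 30−x falls outside [2,30].
Treating each of those 16 groups as a pigeonhole, one can pick one integer per group — 16 integers — with no two summing to 30.
The 17th integer lands in an occupied pair, forcing a sum of 30.

17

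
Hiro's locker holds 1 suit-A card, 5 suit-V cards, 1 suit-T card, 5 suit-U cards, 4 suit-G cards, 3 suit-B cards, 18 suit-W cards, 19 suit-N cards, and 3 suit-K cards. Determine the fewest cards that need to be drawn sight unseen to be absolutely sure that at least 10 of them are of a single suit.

By pigeonhole, put each drawn card into a box by suit. The largest draw with every box below 10 takes min(count, 9) from each suit; suits with fewer than 9 contribute all they have.
Σ min(cᵢ, 9) = 1 + 5 + 1 + 5 + 4 + 3 + 9 + 9 + 3 = 40.
Draw number 40 + 1 = 41 must push one box to 10.

41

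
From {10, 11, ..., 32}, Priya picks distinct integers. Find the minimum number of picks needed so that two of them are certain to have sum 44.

A set avoiding the sum 44 can contain at most one of each pair {x, 44−x}, plus the 3 elements whose complement lies outside the range or equal to its own complement.
The integers 10, …, 22 (13 of them) are such a set: any two sum to at least 10+11 = 21 and at most 21+22 = 43 < 44.
By pigeonhole, any 14th integer completes one of the 10 pairs, so 14 choices force a sum of 44.

14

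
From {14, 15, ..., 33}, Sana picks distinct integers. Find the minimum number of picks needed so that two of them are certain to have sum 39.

Group the elements by complementary pair {x, 39−x}: {14,25}, {15,24}, {16,23}, …, giving 6 two-element pairs and 8 integers whose partner 39−x falls outside [14,33].
Treating each of those 14 groups as a pigeonhole, one can pick one integer per group — 14 integers — with no two summing to 39.
The 15th integer lands in an occupied pair, forcing a sum of 39.

15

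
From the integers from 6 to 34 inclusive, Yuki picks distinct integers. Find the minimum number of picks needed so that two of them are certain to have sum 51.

21

A set avoiding the sum 51 can contain at most one of each pair {x, 51−x}, plus the 11 elements whose complement lies outside the range.
The integers 6, …, 25 (20 of them) are such a set: any two sum to at least 6+7 = 13 and at most 24+25 = 49 < 51.
By pigeonhole, any 21st integer completes one of the 9 pairs, so 21 choices force a sum of 51.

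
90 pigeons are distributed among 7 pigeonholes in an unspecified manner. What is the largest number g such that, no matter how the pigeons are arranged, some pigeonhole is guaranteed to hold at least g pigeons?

Pigeonhole: the 7 pigeonholes are the holes and the 90 pigeons are the pigeons.
If every pigeonhole held at most 12 pigeons, the total would be at most 7 × 12 = 84, which is less than 90.
So some pigeonhole holds at least ⌈90/7⌉ = 13 pigeons.

13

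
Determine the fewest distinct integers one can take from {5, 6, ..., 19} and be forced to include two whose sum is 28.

11

Group the elements by complementary pair {x, 28−x}: {9,19}, {10,18}, {11,17}, …, giving 5 two-element pairs, the single value 14 (it cannot pair with itself since the integers are distinct), and 4 integers whose partner 28−x falls outside [5,19].
By the pigeonhole principle, treating each of those 10 groups as a pigeonhole, one can pick one integer per group — 10 integers — with no two summing to 28.
The 11th integer lands in an occupied pair, forcing a sum of 28.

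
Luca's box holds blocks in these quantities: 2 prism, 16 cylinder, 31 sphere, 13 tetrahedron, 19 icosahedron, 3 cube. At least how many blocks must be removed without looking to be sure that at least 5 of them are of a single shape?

Pigeonhole: the 6 shapes are the holes; the blocks drawn are the pigeons.
To avoid 5 of any one shape, the worst case takes at most 4 of each shape, or every block of a shape that has fewer than 4.
That gives 2 + 4 + 4 + 4 + 4 + 3 = 21 blocks with no shape reaching 5.
The next block forces some shape to 5, so 21 + 1 = 22.

22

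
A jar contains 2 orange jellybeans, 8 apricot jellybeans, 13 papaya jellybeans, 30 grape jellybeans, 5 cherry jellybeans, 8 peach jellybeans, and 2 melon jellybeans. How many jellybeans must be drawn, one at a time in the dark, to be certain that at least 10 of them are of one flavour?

44

Put each drawn jellybean into a box by flavour. The largest draw with every box below 10 takes min(count, 9) from each flavour; flavours with fewer than 9 contribute all they have.
Σ min(cᵢ, 9) = 2 + 8 + 9 + 9 + 5 + 8 + 2 = 43.
Draw number 43 + 1 = 44 must push one box to 10.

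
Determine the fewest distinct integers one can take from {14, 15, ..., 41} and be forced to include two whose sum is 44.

A set avoiding the sum 44 can contain at most one of each pair {x, 44−x}, plus the 12 elements whose complement lies outside the range or equal to its own complement.
The integers 22, …, 41 (20 of them) are such a set: any two sum to at least 22+23 = 45 > 44.
By the pigeonhole principle, any 21st integer completes one of the 8 pairs, so 21 choices force a sum of 44.

21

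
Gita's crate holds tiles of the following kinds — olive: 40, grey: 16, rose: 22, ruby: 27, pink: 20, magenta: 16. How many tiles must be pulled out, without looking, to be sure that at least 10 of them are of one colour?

55

The 6 colours are the holes; the tiles drawn are the pigeons.
To avoid 10 of any one colour, the worst case takes at most 9 of each colour.
That gives 9 + 9 + 9 + 9 + 9 + 9 = 54 tiles with no colour reaching 10.
The next tile forces some colour to 10, so 54 + 1 = 55.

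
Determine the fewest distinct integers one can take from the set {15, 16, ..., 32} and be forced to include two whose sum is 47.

Two chosen integers sum to 47 exactly when both halves of some pair {x, 47−x} with 15 ≤ x ≤ 47−x ≤ 32 are chosen — 9 such pairs.
Every element belongs to one of those pairs, so the worst case picks one from each: 9 integers.
By the pigeonhole principle, the 10th integer has to be the second member of some pair, so 9 + 1 = 10.

10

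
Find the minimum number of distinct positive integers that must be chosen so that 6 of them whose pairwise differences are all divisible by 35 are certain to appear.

176

Integers whose pairwise differences are multiples of 35 are exactly those sharing a remainder mod 35. By the pigeonhole principle, the 35 residue classes mod 35 are the pigeonholes.
With 175 integers one could put 5 in each residue class and have no class reach 6.
The 176th integer pushes some class to 6, so 35·5 + 1 = 176.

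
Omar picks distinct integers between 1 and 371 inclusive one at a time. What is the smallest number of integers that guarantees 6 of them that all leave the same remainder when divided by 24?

121

By the pigeonhole principle, the 24 residue classes mod 24 are the pigeonholes.
With 120 integers one could put 5 in each residue class and have no class reach 6.
The 121st integer pushes some class to 6, so 24·5 + 1 = 121.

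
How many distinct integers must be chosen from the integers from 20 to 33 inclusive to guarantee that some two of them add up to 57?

Two chosen integers sum to 57 exactly when both halves of some pair {x, 57−x} with 24 ≤ x ≤ 57−x ≤ 33 are chosen — 5 such pairs.
The remaining 4 elements (those with no distinct partner in range) can never complete a 57-sum, so the worst case takes all of them and one from each pair: 4 + 5 = 9.
Pigeonhole: the 10th integer has to be the second member of some pair, so 9 + 1 = 10.

10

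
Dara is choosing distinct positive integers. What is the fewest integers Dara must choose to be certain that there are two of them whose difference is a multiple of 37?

Integers whose pairwise differences are multiples of 37 are exactly those sharing a remainder mod 37. Pigeonhole: the 37 residue classes mod 37 are the pigeonholes.
With 37 integers one could put 1 in each residue class and have no class reach 2.
The 38th integer pushes some class to 2, so 37·1 + 1 = 38.

38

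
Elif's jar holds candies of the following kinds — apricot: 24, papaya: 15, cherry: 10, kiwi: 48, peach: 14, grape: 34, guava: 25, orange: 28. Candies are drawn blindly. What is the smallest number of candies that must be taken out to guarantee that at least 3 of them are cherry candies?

191

In the worst case for collecting cherry candies, every non-cherry candy comes out first.
There are 24 + 15 + 48 + 14 + 34 + 25 + 28 = 188 non-cherry candies altogether.
After those, each further candy must be cherry, so 188 + 3 = 191 draws guarantee 3 cherry candies.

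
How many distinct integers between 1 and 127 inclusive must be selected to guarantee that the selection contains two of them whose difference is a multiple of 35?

36

Integers whose pairwise differences are multiples of 35 are exactly those sharing a remainder mod 35. The 35 residue classes mod 35 are the pigeonholes.
With 35 integers one could put 1 in each residue class and have no class reach 2.
The 36th integer pushes some class to 2, so 35·1 + 1 = 36.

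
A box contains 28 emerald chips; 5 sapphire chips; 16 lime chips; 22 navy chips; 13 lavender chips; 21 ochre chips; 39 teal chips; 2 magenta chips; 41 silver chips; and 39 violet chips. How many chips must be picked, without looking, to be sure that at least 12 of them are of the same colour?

Put each drawn chip into a box by colour. The largest draw with every box below 12 takes min(count, 11) from each colour; colours with fewer than 11 contribute all they have.
Σ min(cᵢ, 11) = 11 + 5 + 11 + 11 + 11 + 11 + 11 + 2 + 11 + 11 = 95.
Draw number 95 + 1 = 96 must push one box to 12.

96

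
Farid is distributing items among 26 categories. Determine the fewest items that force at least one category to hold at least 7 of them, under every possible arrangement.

157

With 156 items one could put exactly 6 in each of the 26 categories, and no category would reach 7.
One more item must land in a category that already has 6, giving it 7.
So 26 × 6 + 1 = 157 items are required.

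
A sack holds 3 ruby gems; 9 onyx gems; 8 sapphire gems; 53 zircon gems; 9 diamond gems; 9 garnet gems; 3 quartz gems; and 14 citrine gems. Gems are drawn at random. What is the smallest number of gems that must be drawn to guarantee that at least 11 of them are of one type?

The 8 types are the holes; the gems drawn are the pigeons.
To avoid 11 of any one type, the worst case takes at most 10 of each type, or every gem of a type that has fewer than 10.
That gives 3 + 9 + 8 + 10 + 9 + 9 + 3 + 10 = 61 gems with no type reaching 11.
The next gem forces some type to 11, so 61 + 1 = 62.

62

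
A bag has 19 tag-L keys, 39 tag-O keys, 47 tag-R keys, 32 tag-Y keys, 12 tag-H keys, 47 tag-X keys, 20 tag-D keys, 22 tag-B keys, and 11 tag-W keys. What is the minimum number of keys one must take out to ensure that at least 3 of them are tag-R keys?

In the worst case for collecting tag-R keys, every non-tag-R key comes out first.
There are 19 + 39 + 32 + 12 + 47 + 20 + 22 + 11 = 202 non-tag-R keys altogether.
After those, each further key must be tag-R, so 202 + 3 = 205 draws guarantee 3 tag-R keys.

205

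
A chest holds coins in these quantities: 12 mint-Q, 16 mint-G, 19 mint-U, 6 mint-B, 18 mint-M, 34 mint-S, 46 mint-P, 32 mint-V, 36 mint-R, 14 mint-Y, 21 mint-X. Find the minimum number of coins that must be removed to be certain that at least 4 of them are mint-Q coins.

In the worst case for collecting mint-Q coins, every non-mint-Q coin comes out first.
There are 16 + 19 + 6 + 18 + 34 + 46 + 32 + 36 + 14 + 21 = 242 non-mint-Q coins altogether.
After those, each further coin must be mint-Q, so 242 + 4 = 246 draws guarantee 4 mint-Q coins.

246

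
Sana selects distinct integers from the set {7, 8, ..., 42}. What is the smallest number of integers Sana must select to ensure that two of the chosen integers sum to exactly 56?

23

Two chosen integers sum to 56 exactly when both halves of some pair {x, 56−x} with 14 ≤ x ≤ 56−x ≤ 42 are chosen — 14 such pairs.
The remaining 8 elements (those with no distinct partner in range) can never complete a 56-sum, so the worst case takes all of them and one from each pair: 8 + 14 = 22.
The 23rd integer has to be the second member of some pair, so 22 + 1 = 23.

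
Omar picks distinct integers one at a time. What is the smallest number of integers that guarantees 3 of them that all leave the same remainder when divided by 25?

51

Pigeonhole: the 25 residue classes mod 25 are the pigeonholes.
With 50 integers one could put 2 in each residue class and have no class reach 3.
The 51st integer pushes some class to 3, so 25·2 + 1 = 51.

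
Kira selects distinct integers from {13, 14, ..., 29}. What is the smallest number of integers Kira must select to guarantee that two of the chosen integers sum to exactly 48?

13

Group the elements by complementary pair {x, 48−x}: {19,29}, {20,28}, {21,27}, …, giving 5 two-element pairs, the single value 24 (it cannot pair with itself since the integers are distinct), and 6 integers whose partner 48−x falls outside [13,29].
Pigeonhole: treating each of those 12 groups as a pigeonhole, one can pick one integer per group — 12 integers — with no two summing to 48.
The 13th integer lands in an occupied pair, forcing a sum of 48.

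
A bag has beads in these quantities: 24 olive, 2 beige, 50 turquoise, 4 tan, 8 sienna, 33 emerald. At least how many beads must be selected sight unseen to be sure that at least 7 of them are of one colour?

By pigeonhole, the 6 colours are the holes; the beads drawn are the pigeons.
To avoid 7 of any one colour, the worst case takes at most 6 of each colour, or every bead of a colour that has fewer than 6.
That gives 6 + 2 + 6 + 4 + 6 + 6 = 30 beads with no colour reaching 7.
The next bead forces some colour to 7, so 30 + 1 = 31.

31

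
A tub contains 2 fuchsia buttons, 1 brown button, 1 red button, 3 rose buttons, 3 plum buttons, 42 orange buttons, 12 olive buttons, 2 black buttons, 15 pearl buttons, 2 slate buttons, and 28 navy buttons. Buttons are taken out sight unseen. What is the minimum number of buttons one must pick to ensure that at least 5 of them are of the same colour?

An adversary could hand out at most 4 buttons per colour (7 colours run out sooner): 2 + 1 + 1 + 3 + 3 + 4 + 4 + 2 + 4 + 2 + 4 = 30 buttons and still no colour has 5.
One more button lands in a colour already at 4, so 31 draws are enough and 30 are not.

31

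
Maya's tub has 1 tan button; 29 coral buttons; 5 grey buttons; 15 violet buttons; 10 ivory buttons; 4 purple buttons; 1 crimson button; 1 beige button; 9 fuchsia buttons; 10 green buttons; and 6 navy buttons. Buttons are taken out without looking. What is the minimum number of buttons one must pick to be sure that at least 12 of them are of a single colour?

An adversary could hand out at most 11 buttons per colour (9 colours run out sooner): 1 + 11 + 5 + 11 + 10 + 4 + 1 + 1 + 9 + 10 + 6 = 69 buttons and still no colour has 12.
One more button lands in a colour already at 11, so 70 draws are enough and 69 are not.

70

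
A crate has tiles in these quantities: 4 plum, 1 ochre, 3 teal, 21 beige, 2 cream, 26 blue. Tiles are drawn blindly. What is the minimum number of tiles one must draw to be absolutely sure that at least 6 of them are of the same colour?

By pigeonhole, put each drawn tile into a box by colour. The largest draw with every box below 6 takes min(count, 5) from each colour; colours with fewer than 5 contribute all they have.
Σ min(cᵢ, 5) = 4 + 1 + 3 + 5 + 2 + 5 = 20.
Draw number 20 + 1 = 21 must push one box to 6.

21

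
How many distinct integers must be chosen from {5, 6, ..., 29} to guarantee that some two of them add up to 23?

A set avoiding the sum 23 can contain at most one of each pair {x, 23−x}, plus the 11 elements whose complement lies outside the range.
The integers 12, …, 29 (18 of them) are such a set: any two sum to at least 12+13 = 25 > 23.
By the pigeonhole principle, any 19th integer completes one of the 7 pairs, so 19 choices force a sum of 23.

19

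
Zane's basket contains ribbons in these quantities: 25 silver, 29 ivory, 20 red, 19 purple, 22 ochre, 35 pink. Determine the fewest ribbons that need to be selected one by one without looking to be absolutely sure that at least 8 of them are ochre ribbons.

In the worst case for collecting ochre ribbons, every non-ochre ribbon comes out first.
There are 25 + 29 + 20 + 19 + 35 = 128 non-ochre ribbons altogether.
After those, each further ribbon must be ochre, so 128 + 8 = 136 draws guarantee 8 ochre ribbons.

136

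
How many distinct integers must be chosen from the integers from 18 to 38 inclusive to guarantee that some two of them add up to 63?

15

A set avoiding the sum 63 can contain at most one of each pair {x, 63−x}, plus the 7 elements whose complement lies outside the range.
The integers 18, …, 31 (14 of them) are such a set: any two sum to at least 18+19 = 37 and at most 30+31 = 61 < 63.
Pigeonhole: any 15th integer completes one of the 7 pairs, so 15 choices force a sum of 63.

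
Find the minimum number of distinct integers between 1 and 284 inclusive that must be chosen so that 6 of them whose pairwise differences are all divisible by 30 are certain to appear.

Integers whose pairwise differences are multiples of 30 are exactly those sharing a remainder mod 30. By the pigeonhole principle, the 30 residue classes mod 30 are the pigeonholes.
With 150 integers one could put 5 in each residue class and have no class reach 6.
The 151st integer pushes some class to 6, so 30·5 + 1 = 151.

151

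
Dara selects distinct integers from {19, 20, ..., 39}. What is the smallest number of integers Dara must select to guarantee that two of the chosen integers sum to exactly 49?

16

Two chosen integers sum to 49 exactly when both halves of some pair {x, 49−x} with 19 ≤ x ≤ 49−x ≤ 30 are chosen — 6 such pairs.
The remaining 9 elements (those with no distinct partner in range) can never complete a 49-sum, so the worst case takes all of them and one from each pair: 9 + 6 = 15.
The 16th integer has to be the second member of some pair, so 15 + 1 = 16.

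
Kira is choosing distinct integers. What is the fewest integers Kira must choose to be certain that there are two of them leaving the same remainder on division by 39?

40

By the pigeonhole principle, the 39 residue classes mod 39 are the pigeonholes.
With 39 integers one could put 1 in each residue class and have no class reach 2.
The 40th integer pushes some class to 2, so 39·1 + 1 = 40.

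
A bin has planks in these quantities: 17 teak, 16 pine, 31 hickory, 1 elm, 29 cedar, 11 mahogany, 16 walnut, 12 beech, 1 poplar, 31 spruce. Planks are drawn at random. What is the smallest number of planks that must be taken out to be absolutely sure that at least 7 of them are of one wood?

By pigeonhole, put each drawn plank into a box by wood. The largest draw with every box below 7 takes min(count, 6) from each wood; woods with fewer than 6 contribute all they have.
Σ min(cᵢ, 6) = 6 + 6 + 6 + 1 + 6 + 6 + 6 + 6 + 1 + 6 = 50.
Draw number 50 + 1 = 51 must push one box to 7.

51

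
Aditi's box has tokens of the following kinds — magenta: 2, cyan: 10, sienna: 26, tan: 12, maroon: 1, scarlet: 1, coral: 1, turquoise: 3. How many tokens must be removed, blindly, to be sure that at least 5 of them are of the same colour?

21

An adversary could hand out at most 4 tokens per colour (5 colours run out sooner): 2 + 4 + 4 + 4 + 1 + 1 + 1 + 3 = 20 tokens and still no colour has 5.
One more token lands in a colour already at 4, so 21 draws are enough and 20 are not.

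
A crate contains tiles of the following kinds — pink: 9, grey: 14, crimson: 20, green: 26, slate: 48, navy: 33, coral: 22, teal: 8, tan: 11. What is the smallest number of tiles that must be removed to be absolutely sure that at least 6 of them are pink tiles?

In the worst case for collecting pink tiles, every non-pink tile comes out first.
There are 14 + 20 + 26 + 48 + 33 + 22 + 8 + 11 = 182 non-pink tiles altogether.
After those, each further tile must be pink, so 182 + 6 = 188 draws guarantee 6 pink tiles.

188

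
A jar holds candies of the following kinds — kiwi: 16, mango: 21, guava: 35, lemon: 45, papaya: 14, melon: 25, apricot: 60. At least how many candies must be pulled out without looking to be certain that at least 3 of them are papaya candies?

205

In the worst case for collecting papaya candies, every non-papaya candy comes out first.
There are 16 + 21 + 35 + 45 + 25 + 60 = 202 non-papaya candies altogether.
After those, each further candy must be papaya, so 202 + 3 = 205 draws guarantee 3 papaya candies.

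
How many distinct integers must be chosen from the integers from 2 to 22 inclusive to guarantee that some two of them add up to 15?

A set avoiding the sum 15 can contain at most one of each pair {x, 15−x}, plus the 9 elements whose complement lies outside the range.
The integers 8, …, 22 (15 of them) are such a set: any two sum to at least 8+9 = 17 > 15.
By the pigeonhole principle, any 16th integer completes one of the 6 pairs, so 16 choices force a sum of 15.

16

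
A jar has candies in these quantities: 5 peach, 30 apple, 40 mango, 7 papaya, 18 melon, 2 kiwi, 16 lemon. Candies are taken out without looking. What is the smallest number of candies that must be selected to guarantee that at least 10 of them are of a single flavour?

51

Pigeonhole: the 7 flavours are the holes; the candies drawn are the pigeons.
To avoid 10 of any one flavour, the worst case takes at most 9 of each flavour, or every candy of a flavour that has fewer than 9.
That gives 5 + 9 + 9 + 7 + 9 + 2 + 9 = 50 candies with no flavour reaching 10.
The next candy forces some flavour to 10, so 50 + 1 = 51.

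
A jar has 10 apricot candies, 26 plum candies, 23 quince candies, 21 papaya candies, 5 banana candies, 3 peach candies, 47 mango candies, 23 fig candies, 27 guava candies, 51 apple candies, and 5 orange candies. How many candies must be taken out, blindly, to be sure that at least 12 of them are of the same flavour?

An adversary could hand out at most 11 candies per flavour (4 flavours run out sooner): 10 + 11 + 11 + 11 + 5 + 3 + 11 + 11 + 11 + 11 + 5 = 100 candies and still no flavour has 12.
By pigeonhole, one more candy lands in a flavour already at 11, so 101 draws are enough and 100 are not.

101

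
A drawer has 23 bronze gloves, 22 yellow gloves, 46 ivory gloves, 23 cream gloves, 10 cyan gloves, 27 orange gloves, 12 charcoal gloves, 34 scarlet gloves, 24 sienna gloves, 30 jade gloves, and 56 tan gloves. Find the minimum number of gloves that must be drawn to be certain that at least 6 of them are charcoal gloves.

In the worst case for collecting charcoal gloves, every non-charcoal glove comes out first.
There are 23 + 22 + 46 + 23 + 10 + 27 + 34 + 24 + 30 + 56 = 295 non-charcoal gloves altogether.
After those, each further glove must be charcoal, so 295 + 6 = 301 draws guarantee 6 charcoal gloves.

301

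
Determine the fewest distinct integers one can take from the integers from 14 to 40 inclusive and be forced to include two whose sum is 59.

17

Group the elements by complementary pair {x, 59−x}: {19,40}, {20,39}, {21,38}, …, giving 11 two-element pairs and 5 integers whose partner 59−x falls outside [14,40].
By pigeonhole, treating each of those 16 groups as a pigeonhole, one can pick one integer per group — 16 integers — with no two summing to 59.
The 17th integer lands in an occupied pair, forcing a sum of 59.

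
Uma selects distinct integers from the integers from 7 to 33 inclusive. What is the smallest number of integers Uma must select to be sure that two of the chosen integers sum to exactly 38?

16

A set avoiding the sum 38 can contain at most one of each pair {x, 38−x}, plus the 3 elements whose complement lies outside the range or equal to its own complement.
The integers 19, …, 33 (15 of them) are such a set: any two sum to at least 19+20 = 39 > 38.
Any 16th integer completes one of the 12 pairs, so 16 choices force a sum of 38.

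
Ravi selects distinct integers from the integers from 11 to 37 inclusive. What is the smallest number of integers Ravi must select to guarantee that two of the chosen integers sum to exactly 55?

18

Two chosen integers sum to 55 exactly when both halves of some pair {x, 55−x} with 18 ≤ x ≤ 55−x ≤ 37 are chosen — 10 such pairs.
The remaining 7 elements (those with no distinct partner in range) can never complete a 55-sum, so the worst case takes all of them and one from each pair: 7 + 10 = 17.
The 18th integer has to be the second member of some pair, so 17 + 1 = 18.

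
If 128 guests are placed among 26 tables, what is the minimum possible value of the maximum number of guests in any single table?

5

The 26 tables are the holes and the 128 guests are the pigeons.
If every table held at most 4 guests, the total would be at most 26 × 4 = 104, which is less than 128.
So some table holds at least ⌈128/26⌉ = 5 guests.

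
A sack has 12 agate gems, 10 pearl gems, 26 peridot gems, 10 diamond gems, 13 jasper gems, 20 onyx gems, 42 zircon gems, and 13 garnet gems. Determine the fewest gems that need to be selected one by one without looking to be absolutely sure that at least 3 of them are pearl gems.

In the worst case for collecting pearl gems, every non-pearl gem comes out first.
There are 12 + 26 + 10 + 13 + 20 + 42 + 13 = 136 non-pearl gems altogether.
After those, each further gem must be pearl, so 136 + 3 = 139 draws guarantee 3 pearl gems.

139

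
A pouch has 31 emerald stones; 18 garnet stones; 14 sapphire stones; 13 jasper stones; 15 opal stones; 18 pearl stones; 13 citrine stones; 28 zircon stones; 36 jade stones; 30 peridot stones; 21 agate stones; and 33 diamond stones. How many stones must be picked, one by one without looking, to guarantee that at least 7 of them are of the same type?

73

An adversary could hand out at most 6 stones per type: 6 + 6 + 6 + 6 + 6 + 6 + 6 + 6 + 6 + 6 + 6 + 6 = 72 stones and still no type has 7.
By the pigeonhole principle, one more stone lands in a type already at 6, so 73 draws are enough and 72 are not.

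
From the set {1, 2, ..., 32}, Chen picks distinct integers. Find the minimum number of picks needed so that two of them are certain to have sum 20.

A set avoiding the sum 20 can contain at most one of each pair {x, 20−x}, plus the 14 elements whose complement lies outside the range or equal to its own complement.
The integers 10, …, 32 (23 of them) are such a set: any two sum to at least 10+11 = 21 > 20.
Any 24th integer completes one of the 9 pairs, so 24 choices force a sum of 20.

24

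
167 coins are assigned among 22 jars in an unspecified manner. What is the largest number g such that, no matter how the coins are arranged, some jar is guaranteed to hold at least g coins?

8

Pigeonhole: the 22 jars are the holes and the 167 coins are the pigeons.
If every jar held at most 7 coins, the total would be at most 22 × 7 = 154, which is less than 167.
So some jar holds at least ⌈167/22⌉ = 8 coins.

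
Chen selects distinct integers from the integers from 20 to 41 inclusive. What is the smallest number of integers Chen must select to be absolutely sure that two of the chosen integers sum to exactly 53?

16

A set avoiding the sum 53 can contain at most one of each pair {x, 53−x}, plus the 8 elements whose complement lies outside the range.
The integers 27, …, 41 (15 of them) are such a set: any two sum to at least 27+28 = 55 > 53.
By the pigeonhole principle, any 16th integer completes one of the 7 pairs, so 16 choices force a sum of 53.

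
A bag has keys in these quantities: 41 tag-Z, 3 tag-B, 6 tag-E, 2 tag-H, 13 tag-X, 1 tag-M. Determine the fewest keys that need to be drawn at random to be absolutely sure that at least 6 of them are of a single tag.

22

The 6 tags are the holes; the keys drawn are the pigeons.
To avoid 6 of any one tag, the worst case takes at most 5 of each tag, or every key of a tag that has fewer than 5.
That gives 5 + 3 + 5 + 2 + 5 + 1 = 21 keys with no tag reaching 6.
The next key forces some tag to 6, so 21 + 1 = 22.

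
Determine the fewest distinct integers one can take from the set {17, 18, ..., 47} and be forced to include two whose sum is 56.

A set avoiding the sum 56 can contain at most one of each pair {x, 56−x}, plus the 9 elements whose complement lies outside the range or equal to its own complement.
The integers 28, …, 47 (20 of them) are such a set: any two sum to at least 28+29 = 57 > 56.
Any 21st integer completes one of the 11 pairs, so 21 choices force a sum of 56.

21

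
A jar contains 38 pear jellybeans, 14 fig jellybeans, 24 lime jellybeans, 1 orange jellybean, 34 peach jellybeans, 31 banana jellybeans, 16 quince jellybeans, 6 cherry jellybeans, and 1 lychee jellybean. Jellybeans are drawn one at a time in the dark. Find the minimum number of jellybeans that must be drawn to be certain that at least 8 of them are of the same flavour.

Put each drawn jellybean into a box by flavour. The largest draw with every box below 8 takes min(count, 7) from each flavour; flavours with fewer than 7 contribute all they have.
Σ min(cᵢ, 7) = 7 + 7 + 7 + 1 + 7 + 7 + 7 + 6 + 1 = 50.
Draw number 50 + 1 = 51 must push one box to 8.

51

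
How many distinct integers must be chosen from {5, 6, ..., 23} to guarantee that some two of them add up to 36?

15

Group the elements by complementary pair {x, 36−x}: {13,23}, {14,22}, {15,21}, …, giving 5 two-element pairs; the single value 18 (it cannot pair with itself since the integers are distinct); and 8 integers whose partner 36−x falls outside [5,23].
Treating each of those 14 groups as a pigeonhole, one can pick one integer per group — 14 integers — with no two summing to 36.
The 15th integer lands in an occupied pair, forcing a sum of 36.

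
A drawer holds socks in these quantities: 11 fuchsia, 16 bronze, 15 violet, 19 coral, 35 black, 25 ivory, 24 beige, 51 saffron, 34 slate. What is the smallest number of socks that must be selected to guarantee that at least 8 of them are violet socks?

223

In the worst case for collecting violet socks, every non-violet sock comes out first.
There are 11 + 16 + 19 + 35 + 25 + 24 + 51 + 34 = 215 non-violet socks altogether.
After those, each further sock must be violet, so 215 + 8 = 223 draws guarantee 8 violet socks.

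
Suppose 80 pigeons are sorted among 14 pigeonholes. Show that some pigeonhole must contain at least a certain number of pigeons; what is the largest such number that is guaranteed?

6

By pigeonhole, the 14 pigeonholes are the holes and the 80 pigeons are the pigeons.
If every pigeonhole held at most 5 pigeons, the total would be at most 14 × 5 = 70, which is less than 80.
So some pigeonhole holds at least ⌈80/14⌉ = 6 pigeons.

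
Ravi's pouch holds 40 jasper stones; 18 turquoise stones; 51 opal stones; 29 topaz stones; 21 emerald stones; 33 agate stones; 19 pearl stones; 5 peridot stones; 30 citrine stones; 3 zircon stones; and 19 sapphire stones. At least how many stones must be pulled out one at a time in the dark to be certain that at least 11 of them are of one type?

Put each drawn stone into a box by type. The largest draw with every box below 11 takes min(count, 10) from each type; types with fewer than 10 contribute all they have.
Σ min(cᵢ, 10) = 10 + 10 + 10 + 10 + 10 + 10 + 10 + 5 + 10 + 3 + 10 = 98.
Draw number 98 + 1 = 99 must push one box to 11.

99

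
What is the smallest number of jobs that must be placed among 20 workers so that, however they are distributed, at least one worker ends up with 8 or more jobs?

With 140 jobs one could put exactly 7 in each of the 20 workers, and no worker would reach 8.
One more job must land in a worker that already has 7, giving it 8.
So 20 × 7 + 1 = 141 jobs are required.

141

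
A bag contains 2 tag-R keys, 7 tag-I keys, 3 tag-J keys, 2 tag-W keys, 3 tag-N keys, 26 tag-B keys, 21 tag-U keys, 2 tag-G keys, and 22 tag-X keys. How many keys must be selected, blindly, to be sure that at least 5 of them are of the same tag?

29

By pigeonhole, the 9 tags are the holes; the keys drawn are the pigeons.
To avoid 5 of any one tag, the worst case takes at most 4 of each tag, or every key of a tag that has fewer than 4.
That gives 2 + 4 + 3 + 2 + 3 + 4 + 4 + 2 + 4 = 28 keys with no tag reaching 5.
The next key forces some tag to 5, so 28 + 1 = 29.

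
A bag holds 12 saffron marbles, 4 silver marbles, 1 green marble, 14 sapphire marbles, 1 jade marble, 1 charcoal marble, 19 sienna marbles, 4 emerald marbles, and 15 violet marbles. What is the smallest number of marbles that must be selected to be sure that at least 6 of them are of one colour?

32

By the pigeonhole principle, put each drawn marble into a box by colour. The largest draw with every box below 6 takes min(count, 5) from each colour; colours with fewer than 5 contribute all they have.
Σ min(cᵢ, 5) = 5 + 4 + 1 + 5 + 1 + 1 + 5 + 4 + 5 = 31.
Draw number 31 + 1 = 32 must push one box to 6.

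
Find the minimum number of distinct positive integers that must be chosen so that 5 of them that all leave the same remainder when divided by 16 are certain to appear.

65

The 16 residue classes mod 16 are the pigeonholes.
With 64 integers one could put 4 in each residue class and have no class reach 5.
The 65th integer pushes some class to 5, so 16·4 + 1 = 65.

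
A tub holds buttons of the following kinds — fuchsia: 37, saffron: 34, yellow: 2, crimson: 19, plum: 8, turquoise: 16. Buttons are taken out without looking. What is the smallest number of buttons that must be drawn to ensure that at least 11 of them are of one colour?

By pigeonhole, the 6 colours are the holes; the buttons drawn are the pigeons.
To avoid 11 of any one colour, the worst case takes at most 10 of each colour, or every button of a colour that has fewer than 10.
That gives 10 + 10 + 2 + 10 + 8 + 10 = 50 buttons with no colour reaching 11.
The next button forces some colour to 11, so 50 + 1 = 51.

51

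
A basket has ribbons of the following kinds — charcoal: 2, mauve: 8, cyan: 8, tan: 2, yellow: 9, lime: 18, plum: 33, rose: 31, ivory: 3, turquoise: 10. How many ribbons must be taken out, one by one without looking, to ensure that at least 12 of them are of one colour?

An adversary could hand out at most 11 ribbons per colour (7 colours run out sooner): 2 + 8 + 8 + 2 + 9 + 11 + 11 + 11 + 3 + 10 = 75 ribbons and still no colour has 12.
Pigeonhole: one more ribbon lands in a colour already at 11, so 76 draws are enough and 75 are not.

76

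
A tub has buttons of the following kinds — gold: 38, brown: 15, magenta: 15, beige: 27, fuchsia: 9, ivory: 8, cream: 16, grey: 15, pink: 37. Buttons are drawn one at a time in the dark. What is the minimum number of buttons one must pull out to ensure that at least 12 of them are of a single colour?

The 9 colours are the holes; the buttons drawn are the pigeons.
To avoid 12 of any one colour, the worst case takes at most 11 of each colour, or every button of a colour that has fewer than 11.
That gives 11 + 11 + 11 + 11 + 9 + 8 + 11 + 11 + 11 = 94 buttons with no colour reaching 12.
The next button forces some colour to 12, so 94 + 1 = 95.

95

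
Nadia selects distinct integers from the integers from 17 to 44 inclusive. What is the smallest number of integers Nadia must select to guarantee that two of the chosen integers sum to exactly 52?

20

Two chosen integers sum to 52 exactly when both halves of some pair {x, 52−x} with 17 ≤ x ≤ 52−x ≤ 35 are chosen — 9 such pairs.
The remaining 10 elements (those with no distinct partner in range) can never complete a 52-sum, so the worst case takes all of them and one from each pair: 10 + 9 = 19.
The 20th integer has to be the second member of some pair, so 19 + 1 = 20.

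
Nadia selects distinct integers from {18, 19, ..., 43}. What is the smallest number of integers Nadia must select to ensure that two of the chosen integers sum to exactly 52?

Group the elements by complementary pair {x, 52−x}: {18,34}, {19,33}, {20,32}, …, giving 8 two-element pairs; the single value 26 (it cannot pair with itself since the integers are distinct); and 9 integers whose partner 52−x falls outside [18,43].
By pigeonhole, treating each of those 18 groups as a pigeonhole, one can pick one integer per group — 18 integers — with no two summing to 52.
The 19th integer lands in an occupied pair, forcing a sum of 52.

19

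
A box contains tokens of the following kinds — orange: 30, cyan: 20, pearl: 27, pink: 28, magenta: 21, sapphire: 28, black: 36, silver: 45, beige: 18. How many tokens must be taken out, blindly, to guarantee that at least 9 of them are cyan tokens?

In the worst case for collecting cyan tokens, every non-cyan token comes out first.
There are 30 + 27 + 28 + 21 + 28 + 36 + 45 + 18 = 233 non-cyan tokens altogether.
After those, each further token must be cyan, so 233 + 9 = 242 draws guarantee 9 cyan tokens.

242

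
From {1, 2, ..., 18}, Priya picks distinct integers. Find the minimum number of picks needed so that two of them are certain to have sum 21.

11

A set avoiding the sum 21 can contain at most one of each pair {x, 21−x}, plus the 2 elements whose complement lies outside the range.
The integers 1, …, 10 (10 of them) are such a set: any two sum to at least 1+2 = 3 and at most 9+10 = 19 < 21.
Any 11th integer completes one of the 8 pairs, so 11 choices force a sum of 21.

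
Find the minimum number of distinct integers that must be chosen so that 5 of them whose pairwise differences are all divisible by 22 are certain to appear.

89

Integers whose pairwise differences are multiples of 22 are exactly those sharing a remainder mod 22. Pigeonhole: the 22 residue classes mod 22 are the pigeonholes.
With 88 integers one could put 4 in each residue class and have no class reach 5.
The 89th integer pushes some class to 5, so 22·4 + 1 = 89.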